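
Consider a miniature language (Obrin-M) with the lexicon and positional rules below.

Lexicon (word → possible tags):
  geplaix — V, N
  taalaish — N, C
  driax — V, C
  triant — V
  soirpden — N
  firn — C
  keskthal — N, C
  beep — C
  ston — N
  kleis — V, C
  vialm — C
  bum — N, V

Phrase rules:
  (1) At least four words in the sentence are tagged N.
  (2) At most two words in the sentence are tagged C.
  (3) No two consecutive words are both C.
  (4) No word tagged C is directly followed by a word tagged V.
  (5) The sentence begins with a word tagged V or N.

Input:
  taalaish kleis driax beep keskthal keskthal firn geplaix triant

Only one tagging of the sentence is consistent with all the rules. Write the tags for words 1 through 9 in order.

N V V C N N C N V

Candidates per position — 1:taalaish {N,C}; 2:kleis {V,C}; 3:driax {V,C}; 4:beep {C}; 5:keskthal {N,C}; 6:keskthal {N,C}; 7:firn {C}; 8:geplaix {V,N}; 9:triant {V}.
Word 1 cannot be C — rule 1 would then fail for every completion. It is N.
Word 2 cannot be C — rule 2 would then fail for every completion. It is V.
Word 3 cannot be C — rule 2 would then fail for every completion. It is V.
Word 5 cannot be C — rule 1 would then fail for every completion. It is N.
Word 6 cannot be C — rule 1 would then fail for every completion. It is N.
Word 8 cannot be V — rule 1 would then fail for every completion. It is N.
The only consistent sequence is: N V V C N N C N V.
Rule-by-rule: rule 1 ok; rule 2 ok; rule 3 ok; rule 4 ok; rule 5 ok.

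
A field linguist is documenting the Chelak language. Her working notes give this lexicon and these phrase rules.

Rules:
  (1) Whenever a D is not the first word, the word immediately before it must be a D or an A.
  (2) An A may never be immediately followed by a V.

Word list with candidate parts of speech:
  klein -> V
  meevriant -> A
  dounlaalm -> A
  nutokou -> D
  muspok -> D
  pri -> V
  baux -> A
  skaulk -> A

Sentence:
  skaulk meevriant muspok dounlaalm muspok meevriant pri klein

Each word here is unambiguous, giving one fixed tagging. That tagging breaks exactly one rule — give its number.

Fixed tagging: A A D A D A V V.
Applying the rules: R1 ok, R2 fails.
Only rule 2 fails.

2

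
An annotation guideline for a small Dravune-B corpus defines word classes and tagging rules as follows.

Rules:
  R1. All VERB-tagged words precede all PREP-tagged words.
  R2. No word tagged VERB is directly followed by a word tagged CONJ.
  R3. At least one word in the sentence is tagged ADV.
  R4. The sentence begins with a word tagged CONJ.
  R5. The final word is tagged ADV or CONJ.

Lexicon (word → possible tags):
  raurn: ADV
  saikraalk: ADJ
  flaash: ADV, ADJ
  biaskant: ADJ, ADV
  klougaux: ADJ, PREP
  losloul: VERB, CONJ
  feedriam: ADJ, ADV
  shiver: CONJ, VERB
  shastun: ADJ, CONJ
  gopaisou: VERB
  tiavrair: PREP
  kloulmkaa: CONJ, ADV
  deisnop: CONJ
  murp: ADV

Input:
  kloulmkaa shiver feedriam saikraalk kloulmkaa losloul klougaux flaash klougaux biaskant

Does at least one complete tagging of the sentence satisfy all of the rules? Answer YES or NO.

Candidates per position — 1:kloulmkaa {CONJ,ADV}; 2:shiver {CONJ,VERB}; 3:feedriam {ADJ,ADV}; 4:saikraalk {ADJ}; 5:kloulmkaa {CONJ,ADV}; 6:losloul {VERB,CONJ}; 7:klougaux {ADJ,PREP}; 8:flaash {ADV,ADJ}; 9:klougaux {ADJ,PREP}; 10:biaskant {ADJ,ADV}.
One satisfying assignment: CONJ CONJ ADJ ADJ CONJ CONJ PREP ADV ADJ ADV.
Rule-by-rule: rule 1 holds; rule 2 holds; rule 3 holds; rule 4 holds; rule 5 holds.

YES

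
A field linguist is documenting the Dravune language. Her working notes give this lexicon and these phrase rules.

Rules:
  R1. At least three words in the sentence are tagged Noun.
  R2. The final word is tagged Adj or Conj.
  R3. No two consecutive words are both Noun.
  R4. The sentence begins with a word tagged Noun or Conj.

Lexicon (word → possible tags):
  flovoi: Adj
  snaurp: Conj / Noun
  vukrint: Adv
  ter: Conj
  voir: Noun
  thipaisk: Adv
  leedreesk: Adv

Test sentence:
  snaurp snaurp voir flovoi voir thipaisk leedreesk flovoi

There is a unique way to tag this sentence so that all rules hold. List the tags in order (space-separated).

Candidates per position — 1:snaurp {Conj,Noun}; 2:snaurp {Conj,Noun}; 3:voir {Noun}; 4:flovoi {Adj}; 5:voir {Noun}; 6:thipaisk {Adv}; 7:leedreesk {Adv}; 8:flovoi {Adj}.
Position 2: Noun is ruled out by rule 3; that leaves Conj.
Position 1: Conj is ruled out by rule 1; that leaves Noun.
That leaves exactly one tagging: Noun Conj Noun Adj Noun Adv Adv Adj.
Verifying each rule — rule 1 satisfied; rule 2 satisfied; rule 3 satisfied; rule 4 satisfied.

Noun Conj Noun Adj Noun Adv Adv Adj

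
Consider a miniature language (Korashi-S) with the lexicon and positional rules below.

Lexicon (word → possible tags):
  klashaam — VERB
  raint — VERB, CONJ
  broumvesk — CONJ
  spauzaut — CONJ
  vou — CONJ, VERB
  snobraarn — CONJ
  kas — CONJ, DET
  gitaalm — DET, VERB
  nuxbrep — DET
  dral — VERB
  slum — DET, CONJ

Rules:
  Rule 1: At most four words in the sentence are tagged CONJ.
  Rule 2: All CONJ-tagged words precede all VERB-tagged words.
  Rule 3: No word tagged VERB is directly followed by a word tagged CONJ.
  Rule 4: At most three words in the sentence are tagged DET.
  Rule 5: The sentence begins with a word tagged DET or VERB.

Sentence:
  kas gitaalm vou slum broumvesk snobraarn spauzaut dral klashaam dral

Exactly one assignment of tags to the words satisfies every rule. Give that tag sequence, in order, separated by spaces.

DET DET CONJ DET CONJ CONJ CONJ VERB VERB VERB

Candidates per position — 1:kas {CONJ,DET}; 2:gitaalm {DET,VERB}; 3:vou {CONJ,VERB}; 4:slum {DET,CONJ}; 5:broumvesk {CONJ}; 6:snobraarn {CONJ}; 7:spauzaut {CONJ}; 8:dral {VERB}; 9:klashaam {VERB}; 10:dral {VERB}.
At position 1, choosing CONJ makes rule 5 impossible to satisfy; hence DET.
At position 2, choosing VERB makes rule 2 impossible to satisfy; hence DET.
At position 3, choosing VERB makes rule 2 impossible to satisfy; hence CONJ.
At position 4, choosing CONJ makes rule 1 impossible to satisfy; hence DET.
So the tagging must be: DET DET CONJ DET CONJ CONJ CONJ VERB VERB VERB.
Checking: rule 1 holds; rule 2 holds; rule 3 holds; rule 4 holds; rule 5 holds.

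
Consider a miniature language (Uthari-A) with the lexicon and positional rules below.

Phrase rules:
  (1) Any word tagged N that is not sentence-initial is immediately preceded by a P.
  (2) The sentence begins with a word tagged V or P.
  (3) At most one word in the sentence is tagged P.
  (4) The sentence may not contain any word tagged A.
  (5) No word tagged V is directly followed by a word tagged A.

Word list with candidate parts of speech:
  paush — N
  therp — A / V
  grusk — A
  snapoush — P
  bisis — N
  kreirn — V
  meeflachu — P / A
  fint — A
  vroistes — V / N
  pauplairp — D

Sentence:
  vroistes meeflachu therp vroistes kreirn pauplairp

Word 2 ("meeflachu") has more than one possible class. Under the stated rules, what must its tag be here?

Candidates per position — 1:vroistes {V,N}; 2:meeflachu {P,A}; 3:therp {A,V}; 4:vroistes {V,N}; 5:kreirn {V}; 6:pauplairp {D}.
At position 1, choosing N makes rule 2 impossible to satisfy; hence V.
At position 2, choosing A makes rule 4 impossible to satisfy; hence P.
At position 3, choosing A makes rule 4 impossible to satisfy; hence V.
At position 4, choosing N makes rule 1 impossible to satisfy; hence V.
That leaves exactly one tagging: V P V V V D.
Check: rule 1 holds; rule 2 holds; rule 3 holds; rule 4 holds; rule 5 holds.

P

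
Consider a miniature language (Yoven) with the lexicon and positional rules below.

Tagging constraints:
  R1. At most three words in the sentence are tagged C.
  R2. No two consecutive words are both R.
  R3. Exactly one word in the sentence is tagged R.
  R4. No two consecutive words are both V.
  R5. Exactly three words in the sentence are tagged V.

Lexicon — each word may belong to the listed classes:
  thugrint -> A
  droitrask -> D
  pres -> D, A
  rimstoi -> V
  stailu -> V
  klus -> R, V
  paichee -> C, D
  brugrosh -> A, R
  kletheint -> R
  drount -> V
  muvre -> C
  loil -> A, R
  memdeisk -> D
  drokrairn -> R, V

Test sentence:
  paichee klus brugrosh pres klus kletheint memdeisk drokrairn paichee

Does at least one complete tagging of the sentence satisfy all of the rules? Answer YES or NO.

YES

Candidates per position — 1:paichee {C,D}; 2:klus {R,V}; 3:brugrosh {A,R}; 4:pres {D,A}; 5:klus {R,V}; 6:kletheint {R}; 7:memdeisk {D}; 8:drokrairn {R,V}; 9:paichee {C,D}.
One satisfying assignment: C V A D V R D V D.
Check: rule 1 ok; rule 2 ok; rule 3 ok; rule 4 ok; rule 5 ok.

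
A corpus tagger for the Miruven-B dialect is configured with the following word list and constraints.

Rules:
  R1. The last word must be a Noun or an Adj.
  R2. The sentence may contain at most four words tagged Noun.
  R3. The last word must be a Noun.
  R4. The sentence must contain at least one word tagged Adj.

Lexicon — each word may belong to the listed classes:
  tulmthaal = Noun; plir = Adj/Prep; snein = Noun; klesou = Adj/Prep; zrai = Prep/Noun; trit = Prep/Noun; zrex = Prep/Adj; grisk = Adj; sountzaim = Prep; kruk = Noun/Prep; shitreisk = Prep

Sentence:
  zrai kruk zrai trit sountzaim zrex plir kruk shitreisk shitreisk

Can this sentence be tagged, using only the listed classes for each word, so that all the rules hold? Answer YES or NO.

Candidates per position — 1:zrai {Prep,Noun}; 2:kruk {Noun,Prep}; 3:zrai {Prep,Noun}; 4:trit {Prep,Noun}; 5:sountzaim {Prep}; 6:zrex {Prep,Adj}; 7:plir {Adj,Prep}; 8:kruk {Noun,Prep}; 9:shitreisk {Prep}; 10:shitreisk {Prep}.
Rule 1 cannot be satisfied by any choice of tags from the lexicon.
So there is no consistent tagging.

NO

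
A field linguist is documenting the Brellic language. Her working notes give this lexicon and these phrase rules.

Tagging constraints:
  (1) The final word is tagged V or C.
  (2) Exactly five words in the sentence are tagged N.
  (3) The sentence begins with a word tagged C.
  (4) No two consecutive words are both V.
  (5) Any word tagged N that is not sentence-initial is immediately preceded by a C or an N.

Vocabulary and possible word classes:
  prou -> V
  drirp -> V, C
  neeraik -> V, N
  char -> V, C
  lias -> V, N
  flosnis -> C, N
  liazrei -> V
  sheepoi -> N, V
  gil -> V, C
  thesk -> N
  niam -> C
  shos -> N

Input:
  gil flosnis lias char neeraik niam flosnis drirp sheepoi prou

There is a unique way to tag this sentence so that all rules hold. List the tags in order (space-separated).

Candidates per position — 1:gil {V,C}; 2:flosnis {C,N}; 3:lias {V,N}; 4:char {V,C}; 5:neeraik {V,N}; 6:niam {C}; 7:flosnis {C,N}; 8:drirp {V,C}; 9:sheepoi {N,V}; 10:prou {V}.
Word 1 cannot be V — rule 3 would then fail for every completion. It is C.
Word 2 cannot be C — rule 2 would then fail for every completion. It is N.
Word 3 cannot be V — rule 2 would then fail for every completion. It is N.
Word 5 cannot be V — rule 2 would then fail for every completion. It is N.
Word 7 cannot be C — rule 2 would then fail for every completion. It is N.
Word 9 cannot be V — rule 2 would then fail for every completion. It is N.
Word 4 cannot be V — rule 5 would then fail for every completion. It is C.
Word 8 cannot be V — rule 5 would then fail for every completion. It is C.
So the tagging must be: C N N C N C N C N V.
Verifying each rule — rule 1 holds; rule 2 holds; rule 3 holds; rule 4 holds; rule 5 holds.

C N N C N C N C N V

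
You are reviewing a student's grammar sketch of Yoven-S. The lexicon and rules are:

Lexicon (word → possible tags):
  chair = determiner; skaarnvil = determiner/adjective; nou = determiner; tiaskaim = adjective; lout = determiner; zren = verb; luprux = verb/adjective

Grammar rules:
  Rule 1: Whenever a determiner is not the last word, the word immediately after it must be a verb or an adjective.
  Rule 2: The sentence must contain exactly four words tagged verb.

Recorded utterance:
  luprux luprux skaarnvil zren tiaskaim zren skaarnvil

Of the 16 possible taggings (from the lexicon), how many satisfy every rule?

4

Candidates per position — 1:luprux {verb,adjective}; 2:luprux {verb,adjective}; 3:skaarnvil {determiner,adjective}; 4:zren {verb}; 5:tiaskaim {adjective}; 6:zren {verb}; 7:skaarnvil {determiner,adjective}.
There are 16 candidate sequences in total.
The sequences that satisfy every rule: verb verb determiner verb adjective verb determiner; verb verb determiner verb adjective verb adjective; verb verb adjective verb adjective verb determiner; verb verb adjective verb adjective verb adjective.
Count = 4.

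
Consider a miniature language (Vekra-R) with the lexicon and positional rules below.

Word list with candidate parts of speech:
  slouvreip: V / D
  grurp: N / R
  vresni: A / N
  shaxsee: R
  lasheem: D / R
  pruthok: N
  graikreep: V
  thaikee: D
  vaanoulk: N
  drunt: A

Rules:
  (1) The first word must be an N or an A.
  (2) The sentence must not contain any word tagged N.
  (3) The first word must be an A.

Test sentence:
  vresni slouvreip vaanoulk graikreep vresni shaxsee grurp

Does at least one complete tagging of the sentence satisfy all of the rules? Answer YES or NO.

NO

Candidates per position — 1:vresni {A,N}; 2:slouvreip {V,D}; 3:vaanoulk {N}; 4:graikreep {V}; 5:vresni {A,N}; 6:shaxsee {R}; 7:grurp {N,R}.
Rule 2 cannot be satisfied by any choice of tags from the lexicon.
So there is no consistent tagging.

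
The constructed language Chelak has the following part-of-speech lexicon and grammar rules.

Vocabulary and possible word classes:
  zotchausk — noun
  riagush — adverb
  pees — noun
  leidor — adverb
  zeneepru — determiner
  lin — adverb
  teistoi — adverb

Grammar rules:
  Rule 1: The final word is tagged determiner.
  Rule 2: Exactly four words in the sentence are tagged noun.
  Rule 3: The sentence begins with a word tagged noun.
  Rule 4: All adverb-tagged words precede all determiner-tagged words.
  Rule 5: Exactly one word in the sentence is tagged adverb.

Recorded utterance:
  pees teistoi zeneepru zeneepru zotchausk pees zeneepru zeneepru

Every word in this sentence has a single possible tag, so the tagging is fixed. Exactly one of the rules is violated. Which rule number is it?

Fixed tagging: noun adverb determiner determiner noun noun determiner determiner.
Checking each rule: R1 ✓, R2 ✗, R3 ✓, R4 ✓, R5 ✓.
Only rule 2 fails.

2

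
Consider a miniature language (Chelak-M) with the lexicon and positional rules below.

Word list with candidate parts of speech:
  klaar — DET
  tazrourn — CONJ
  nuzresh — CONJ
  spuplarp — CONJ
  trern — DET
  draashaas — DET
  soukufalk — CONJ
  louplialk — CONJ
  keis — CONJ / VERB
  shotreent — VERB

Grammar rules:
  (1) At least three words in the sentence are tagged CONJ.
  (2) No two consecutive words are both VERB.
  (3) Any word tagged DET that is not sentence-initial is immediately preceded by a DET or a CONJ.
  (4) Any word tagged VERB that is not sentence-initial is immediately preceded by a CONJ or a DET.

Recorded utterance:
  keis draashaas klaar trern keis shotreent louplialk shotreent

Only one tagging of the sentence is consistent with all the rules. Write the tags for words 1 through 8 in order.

CONJ DET DET DET CONJ VERB CONJ VERB

Candidates per position — 1:keis {CONJ,VERB}; 2:draashaas {DET}; 3:klaar {DET}; 4:trern {DET}; 5:keis {CONJ,VERB}; 6:shotreent {VERB}; 7:louplialk {CONJ}; 8:shotreent {VERB}.
Word 1 cannot be VERB — rule 1 would then fail for every completion. It is CONJ.
Word 5 cannot be VERB — rule 1 would then fail for every completion. It is CONJ.
So the tagging must be: CONJ DET DET DET CONJ VERB CONJ VERB.
Rule-by-rule: rule 1 ✓; rule 2 ✓; rule 3 ✓; rule 4 ✓.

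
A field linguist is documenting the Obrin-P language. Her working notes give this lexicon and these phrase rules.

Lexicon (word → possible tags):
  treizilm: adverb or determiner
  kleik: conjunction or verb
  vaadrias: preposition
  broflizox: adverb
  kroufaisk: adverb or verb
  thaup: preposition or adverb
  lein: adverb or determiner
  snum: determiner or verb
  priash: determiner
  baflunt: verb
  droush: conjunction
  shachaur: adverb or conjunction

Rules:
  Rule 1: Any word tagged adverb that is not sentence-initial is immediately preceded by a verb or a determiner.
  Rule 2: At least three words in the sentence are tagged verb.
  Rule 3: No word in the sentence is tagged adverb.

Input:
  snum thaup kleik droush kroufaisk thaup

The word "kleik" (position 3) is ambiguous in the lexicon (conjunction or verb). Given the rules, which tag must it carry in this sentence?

Candidates per position — 1:snum {determiner,verb}; 2:thaup {preposition,adverb}; 3:kleik {conjunction,verb}; 4:droush {conjunction}; 5:kroufaisk {adverb,verb}; 6:thaup {preposition,adverb}.
Position 1: tagging it determiner would leave rule 2 unsatisfiable, so it must be verb.
Position 2: tagging it adverb would leave rule 3 unsatisfiable, so it must be preposition.
Position 3: tagging it conjunction would leave rule 2 unsatisfiable, so it must be verb.
Position 5: tagging it adverb would leave rule 1 unsatisfiable, so it must be verb.
Position 6: tagging it adverb would leave rule 3 unsatisfiable, so it must be preposition.
That leaves exactly one tagging: verb preposition verb conjunction verb preposition.
Verifying each rule — rule 1 satisfied; rule 2 satisfied; rule 3 satisfied.

verb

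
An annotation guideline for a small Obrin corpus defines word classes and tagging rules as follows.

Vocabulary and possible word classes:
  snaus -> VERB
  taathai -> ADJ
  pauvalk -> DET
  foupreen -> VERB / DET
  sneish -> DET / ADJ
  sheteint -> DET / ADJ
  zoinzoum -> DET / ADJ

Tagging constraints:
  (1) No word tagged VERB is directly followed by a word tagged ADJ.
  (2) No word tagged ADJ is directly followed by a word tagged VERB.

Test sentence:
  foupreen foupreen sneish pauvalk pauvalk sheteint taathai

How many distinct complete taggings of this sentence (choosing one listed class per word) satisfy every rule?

Candidates per position — 1:foupreen {VERB,DET}; 2:foupreen {VERB,DET}; 3:sneish {DET,ADJ}; 4:pauvalk {DET}; 5:pauvalk {DET}; 6:sheteint {DET,ADJ}; 7:taathai {ADJ}.
There are 16 candidate sequences in total.
Checking each against the rules leaves 12 sequences.
Count = 12.

12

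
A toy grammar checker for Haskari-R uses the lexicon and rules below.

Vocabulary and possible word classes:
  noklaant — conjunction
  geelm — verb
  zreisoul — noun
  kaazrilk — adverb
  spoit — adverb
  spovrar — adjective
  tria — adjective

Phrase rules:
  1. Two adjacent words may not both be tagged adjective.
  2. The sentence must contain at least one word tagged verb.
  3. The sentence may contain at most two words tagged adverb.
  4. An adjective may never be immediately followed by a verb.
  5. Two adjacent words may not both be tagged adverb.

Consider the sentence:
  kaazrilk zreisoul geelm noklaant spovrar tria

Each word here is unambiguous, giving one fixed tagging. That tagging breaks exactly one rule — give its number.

1

Fixed tagging: adverb noun verb conjunction adjective adjective.
Checking each rule: R1 ✗, R2 ✓, R3 ✓, R4 ✓, R5 ✓.
Only rule 1 fails.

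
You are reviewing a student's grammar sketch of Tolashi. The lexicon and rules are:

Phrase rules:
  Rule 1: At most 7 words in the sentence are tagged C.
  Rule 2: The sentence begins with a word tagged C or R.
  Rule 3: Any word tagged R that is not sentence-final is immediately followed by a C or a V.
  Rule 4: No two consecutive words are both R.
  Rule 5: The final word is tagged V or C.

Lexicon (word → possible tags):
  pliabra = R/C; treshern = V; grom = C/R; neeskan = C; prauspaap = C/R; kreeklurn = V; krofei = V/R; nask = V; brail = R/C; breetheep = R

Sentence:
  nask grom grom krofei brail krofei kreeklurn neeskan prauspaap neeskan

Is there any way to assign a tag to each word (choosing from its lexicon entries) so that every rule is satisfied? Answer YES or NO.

NO

Candidates per position — 1:nask {V}; 2:grom {C,R}; 3:grom {C,R}; 4:krofei {V,R}; 5:brail {R,C}; 6:krofei {V,R}; 7:kreeklurn {V}; 8:neeskan {C}; 9:prauspaap {C,R}; 10:neeskan {C}.
Rule 2 cannot be satisfied by any choice of tags from the lexicon.
So there is no consistent tagging.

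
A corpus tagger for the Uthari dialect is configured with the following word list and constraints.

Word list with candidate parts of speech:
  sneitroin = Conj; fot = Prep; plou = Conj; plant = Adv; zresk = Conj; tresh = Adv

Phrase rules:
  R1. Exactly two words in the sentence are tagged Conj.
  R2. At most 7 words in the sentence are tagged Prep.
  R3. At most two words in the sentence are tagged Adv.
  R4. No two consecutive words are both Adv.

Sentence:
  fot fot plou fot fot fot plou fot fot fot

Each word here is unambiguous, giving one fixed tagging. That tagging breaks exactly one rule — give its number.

Fixed tagging: Prep Prep Conj Prep Prep Prep Conj Prep Prep Prep.
Rule check: R1 ✓, R2 ✗, R3 ✓, R4 ✓.
Only rule 2 fails.

2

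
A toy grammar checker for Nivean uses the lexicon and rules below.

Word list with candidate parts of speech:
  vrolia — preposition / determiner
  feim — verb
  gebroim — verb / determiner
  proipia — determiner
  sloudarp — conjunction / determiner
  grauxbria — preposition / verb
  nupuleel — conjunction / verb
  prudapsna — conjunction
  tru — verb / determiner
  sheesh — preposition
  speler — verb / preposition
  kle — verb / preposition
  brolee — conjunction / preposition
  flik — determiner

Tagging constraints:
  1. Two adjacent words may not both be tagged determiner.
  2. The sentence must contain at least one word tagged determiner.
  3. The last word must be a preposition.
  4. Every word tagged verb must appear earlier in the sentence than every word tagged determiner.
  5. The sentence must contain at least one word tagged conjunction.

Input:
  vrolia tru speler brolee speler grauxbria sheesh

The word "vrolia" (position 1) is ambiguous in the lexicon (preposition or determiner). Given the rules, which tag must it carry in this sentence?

preposition

Candidates per position — 1:vrolia {preposition,determiner}; 2:tru {verb,determiner}; 3:speler {verb,preposition}; 4:brolee {conjunction,preposition}; 5:speler {verb,preposition}; 6:grauxbria {preposition,verb}; 7:sheesh {preposition}.
If word 4 were preposition, no tagging could satisfy rule 5; so word 4 is conjunction.
Position 1: the remaining choice is settled jointly with positions 2, 3, 5, 6 — only preposition at position 1 is part of a tagging that satisfies every rule.
So the tagging must be: preposition determiner preposition conjunction preposition preposition preposition.
Checking: rule 1 ok; rule 2 ok; rule 3 ok; rule 4 ok; rule 5 ok.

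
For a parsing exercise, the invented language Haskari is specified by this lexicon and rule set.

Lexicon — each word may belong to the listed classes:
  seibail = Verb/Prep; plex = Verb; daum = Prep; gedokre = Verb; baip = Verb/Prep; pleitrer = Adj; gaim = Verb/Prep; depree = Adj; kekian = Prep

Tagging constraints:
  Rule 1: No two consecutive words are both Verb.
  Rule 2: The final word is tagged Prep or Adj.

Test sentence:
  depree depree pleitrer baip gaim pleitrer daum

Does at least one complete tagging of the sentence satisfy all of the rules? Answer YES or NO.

Candidates per position — 1:depree {Adj}; 2:depree {Adj}; 3:pleitrer {Adj}; 4:baip {Verb,Prep}; 5:gaim {Verb,Prep}; 6:pleitrer {Adj}; 7:daum {Prep}.
One satisfying assignment: Adj Adj Adj Prep Prep Adj Prep.
Rule-by-rule: rule 1 ok; rule 2 ok.

YES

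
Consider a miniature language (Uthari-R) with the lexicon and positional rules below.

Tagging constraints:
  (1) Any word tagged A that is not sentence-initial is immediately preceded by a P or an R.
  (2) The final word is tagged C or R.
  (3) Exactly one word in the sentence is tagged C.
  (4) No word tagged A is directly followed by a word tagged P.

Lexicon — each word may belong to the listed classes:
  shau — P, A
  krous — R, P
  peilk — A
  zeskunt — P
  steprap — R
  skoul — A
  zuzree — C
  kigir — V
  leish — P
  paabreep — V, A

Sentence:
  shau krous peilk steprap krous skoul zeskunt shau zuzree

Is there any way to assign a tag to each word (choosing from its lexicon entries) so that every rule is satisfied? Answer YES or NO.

Candidates per position — 1:shau {P,A}; 2:krous {R,P}; 3:peilk {A}; 4:steprap {R}; 5:krous {R,P}; 6:skoul {A}; 7:zeskunt {P}; 8:shau {P,A}; 9:zuzree {C}.
Rule 4 cannot be satisfied by any choice of tags from the lexicon.
So there is no consistent tagging.

NO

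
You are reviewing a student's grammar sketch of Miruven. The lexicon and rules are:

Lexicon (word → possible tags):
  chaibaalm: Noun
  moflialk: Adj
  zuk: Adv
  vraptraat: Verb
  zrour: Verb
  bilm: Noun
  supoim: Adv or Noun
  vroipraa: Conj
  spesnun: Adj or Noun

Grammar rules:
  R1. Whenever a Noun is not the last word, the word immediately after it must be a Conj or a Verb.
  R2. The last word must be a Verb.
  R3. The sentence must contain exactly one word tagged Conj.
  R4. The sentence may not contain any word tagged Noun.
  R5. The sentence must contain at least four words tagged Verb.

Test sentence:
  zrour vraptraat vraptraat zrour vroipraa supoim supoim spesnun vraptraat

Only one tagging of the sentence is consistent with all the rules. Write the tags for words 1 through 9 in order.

Candidates per position — 1:zrour {Verb}; 2:vraptraat {Verb}; 3:vraptraat {Verb}; 4:zrour {Verb}; 5:vroipraa {Conj}; 6:supoim {Adv,Noun}; 7:supoim {Adv,Noun}; 8:spesnun {Adj,Noun}; 9:vraptraat {Verb}.
Position 6: Noun is ruled out by rule 1; that leaves Adv.
Position 7: Noun is ruled out by rule 1; that leaves Adv.
Position 8: Noun is ruled out by rule 4; that leaves Adj.
The only consistent sequence is: Verb Verb Verb Verb Conj Adv Adv Adj Verb.
Check: rule 1 ok; rule 2 ok; rule 3 ok; rule 4 ok; rule 5 ok.

Verb Verb Verb Verb Conj Adv Adv Adj Verb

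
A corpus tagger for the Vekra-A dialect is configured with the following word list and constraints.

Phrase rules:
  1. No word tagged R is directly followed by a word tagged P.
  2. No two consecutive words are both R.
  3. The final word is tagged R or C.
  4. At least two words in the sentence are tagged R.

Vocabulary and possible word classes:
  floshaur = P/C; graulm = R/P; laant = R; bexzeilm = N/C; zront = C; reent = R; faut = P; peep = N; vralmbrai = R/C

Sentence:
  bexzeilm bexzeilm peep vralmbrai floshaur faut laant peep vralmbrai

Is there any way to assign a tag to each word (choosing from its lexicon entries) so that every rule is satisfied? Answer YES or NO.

YES

Candidates per position — 1:bexzeilm {N,C}; 2:bexzeilm {N,C}; 3:peep {N}; 4:vralmbrai {R,C}; 5:floshaur {P,C}; 6:faut {P}; 7:laant {R}; 8:peep {N}; 9:vralmbrai {R,C}.
One satisfying assignment: N N N C P P R N R.
Verifying each rule — rule 1 ok; rule 2 ok; rule 3 ok; rule 4 ok.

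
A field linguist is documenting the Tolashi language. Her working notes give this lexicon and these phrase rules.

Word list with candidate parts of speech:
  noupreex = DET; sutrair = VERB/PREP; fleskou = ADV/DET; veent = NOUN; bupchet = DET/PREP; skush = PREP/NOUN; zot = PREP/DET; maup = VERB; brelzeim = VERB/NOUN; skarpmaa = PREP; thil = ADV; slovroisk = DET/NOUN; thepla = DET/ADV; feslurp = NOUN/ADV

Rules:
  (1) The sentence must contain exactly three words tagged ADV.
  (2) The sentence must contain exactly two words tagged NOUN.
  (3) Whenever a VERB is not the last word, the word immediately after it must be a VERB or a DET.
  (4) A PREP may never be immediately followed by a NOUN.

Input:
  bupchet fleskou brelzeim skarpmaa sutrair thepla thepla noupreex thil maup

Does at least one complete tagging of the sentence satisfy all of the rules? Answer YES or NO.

NO

Candidates per position — 1:bupchet {DET,PREP}; 2:fleskou {ADV,DET}; 3:brelzeim {VERB,NOUN}; 4:skarpmaa {PREP}; 5:sutrair {VERB,PREP}; 6:thepla {DET,ADV}; 7:thepla {DET,ADV}; 8:noupreex {DET}; 9:thil {ADV}; 10:maup {VERB}.
Rule 2 cannot be satisfied by any choice of tags from the lexicon.
So there is no consistent tagging.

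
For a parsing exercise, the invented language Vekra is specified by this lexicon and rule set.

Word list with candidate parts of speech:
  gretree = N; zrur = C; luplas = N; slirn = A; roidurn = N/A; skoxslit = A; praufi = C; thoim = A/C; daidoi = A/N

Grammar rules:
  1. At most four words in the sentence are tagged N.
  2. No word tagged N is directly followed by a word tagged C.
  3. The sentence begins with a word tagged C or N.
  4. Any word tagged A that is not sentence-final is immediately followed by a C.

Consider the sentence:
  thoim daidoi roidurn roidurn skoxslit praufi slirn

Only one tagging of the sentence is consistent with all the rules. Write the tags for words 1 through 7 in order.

C N N N A C A

Candidates per position — 1:thoim {A,C}; 2:daidoi {A,N}; 3:roidurn {N,A}; 4:roidurn {N,A}; 5:skoxslit {A}; 6:praufi {C}; 7:slirn {A}.
Position 1: A is ruled out by rule 3; that leaves C.
Position 2: A is ruled out by rule 4; that leaves N.
Position 3: A is ruled out by rule 4; that leaves N.
Position 4: A is ruled out by rule 4; that leaves N.
That leaves exactly one tagging: C N N N A C A.
Checking: rule 1 holds; rule 2 holds; rule 3 holds; rule 4 holds.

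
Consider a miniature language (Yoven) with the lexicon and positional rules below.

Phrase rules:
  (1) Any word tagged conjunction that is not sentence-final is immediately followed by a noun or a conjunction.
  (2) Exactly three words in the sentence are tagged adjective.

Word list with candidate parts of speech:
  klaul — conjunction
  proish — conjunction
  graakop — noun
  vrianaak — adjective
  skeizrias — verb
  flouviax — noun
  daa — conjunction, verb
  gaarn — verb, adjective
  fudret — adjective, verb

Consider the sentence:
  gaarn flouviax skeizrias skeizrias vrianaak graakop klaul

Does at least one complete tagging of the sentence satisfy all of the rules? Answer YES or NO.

Candidates per position — 1:gaarn {verb,adjective}; 2:flouviax {noun}; 3:skeizrias {verb}; 4:skeizrias {verb}; 5:vrianaak {adjective}; 6:graakop {noun}; 7:klaul {conjunction}.
Rule 2 cannot be satisfied by any choice of tags from the lexicon.
So there is no consistent tagging.

NO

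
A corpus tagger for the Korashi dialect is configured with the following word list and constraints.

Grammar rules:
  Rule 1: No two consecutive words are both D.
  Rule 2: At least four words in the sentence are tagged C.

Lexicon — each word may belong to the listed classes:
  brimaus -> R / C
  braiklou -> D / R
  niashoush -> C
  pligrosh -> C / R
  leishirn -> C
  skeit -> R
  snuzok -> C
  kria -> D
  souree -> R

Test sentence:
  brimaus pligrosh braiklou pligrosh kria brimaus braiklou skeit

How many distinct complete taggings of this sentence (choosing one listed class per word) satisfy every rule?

4

Candidates per position — 1:brimaus {R,C}; 2:pligrosh {C,R}; 3:braiklou {D,R}; 4:pligrosh {C,R}; 5:kria {D}; 6:brimaus {R,C}; 7:braiklou {D,R}; 8:skeit {R}.
There are 64 candidate sequences in total.
The sequences that satisfy every rule: C C D C D C D R; C C D C D C R R; C C R C D C D R; C C R C D C R R.
Count = 4.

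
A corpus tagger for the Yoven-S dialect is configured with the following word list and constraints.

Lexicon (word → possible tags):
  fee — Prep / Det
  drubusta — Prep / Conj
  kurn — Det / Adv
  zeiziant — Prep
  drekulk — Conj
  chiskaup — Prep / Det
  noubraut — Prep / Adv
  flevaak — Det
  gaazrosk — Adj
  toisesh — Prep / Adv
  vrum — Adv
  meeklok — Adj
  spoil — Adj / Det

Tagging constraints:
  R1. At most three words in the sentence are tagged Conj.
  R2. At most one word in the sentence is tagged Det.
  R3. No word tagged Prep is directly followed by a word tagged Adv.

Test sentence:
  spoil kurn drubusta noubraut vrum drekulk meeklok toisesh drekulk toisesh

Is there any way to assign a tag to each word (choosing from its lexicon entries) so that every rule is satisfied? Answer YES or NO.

YES

Candidates per position — 1:spoil {Adj,Det}; 2:kurn {Det,Adv}; 3:drubusta {Prep,Conj}; 4:noubraut {Prep,Adv}; 5:vrum {Adv}; 6:drekulk {Conj}; 7:meeklok {Adj}; 8:toisesh {Prep,Adv}; 9:drekulk {Conj}; 10:toisesh {Prep,Adv}.
One satisfying assignment: Adj Adv Conj Adv Adv Conj Adj Prep Conj Adv.
Rule-by-rule: rule 1 satisfied; rule 2 satisfied; rule 3 satisfied.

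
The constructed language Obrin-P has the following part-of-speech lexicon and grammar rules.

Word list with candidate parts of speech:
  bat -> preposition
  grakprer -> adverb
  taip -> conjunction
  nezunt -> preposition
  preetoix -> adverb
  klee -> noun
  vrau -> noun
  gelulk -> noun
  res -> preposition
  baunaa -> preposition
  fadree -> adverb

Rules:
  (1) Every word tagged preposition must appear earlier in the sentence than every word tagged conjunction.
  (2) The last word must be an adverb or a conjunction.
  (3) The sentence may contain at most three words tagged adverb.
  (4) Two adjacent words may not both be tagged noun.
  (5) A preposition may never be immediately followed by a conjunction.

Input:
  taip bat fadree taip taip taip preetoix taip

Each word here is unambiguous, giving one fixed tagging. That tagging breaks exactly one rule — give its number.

1

Fixed tagging: conjunction preposition adverb conjunction conjunction conjunction adverb conjunction.
Applying the rules: R1 ✗, R2 ✓, R3 ✓, R4 ✓, R5 ✓.
Only rule 1 fails.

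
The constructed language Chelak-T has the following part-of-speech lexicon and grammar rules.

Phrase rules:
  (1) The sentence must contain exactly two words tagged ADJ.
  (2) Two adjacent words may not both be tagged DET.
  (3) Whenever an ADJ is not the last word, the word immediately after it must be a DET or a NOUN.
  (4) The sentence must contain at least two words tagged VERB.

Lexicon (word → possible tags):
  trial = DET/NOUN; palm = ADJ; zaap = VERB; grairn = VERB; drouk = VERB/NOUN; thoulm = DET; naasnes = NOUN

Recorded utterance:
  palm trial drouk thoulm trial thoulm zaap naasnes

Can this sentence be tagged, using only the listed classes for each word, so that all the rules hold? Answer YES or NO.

Candidates per position — 1:palm {ADJ}; 2:trial {DET,NOUN}; 3:drouk {VERB,NOUN}; 4:thoulm {DET}; 5:trial {DET,NOUN}; 6:thoulm {DET}; 7:zaap {VERB}; 8:naasnes {NOUN}.
Rule 1 cannot be satisfied by any choice of tags from the lexicon.
So there is no consistent tagging.

NO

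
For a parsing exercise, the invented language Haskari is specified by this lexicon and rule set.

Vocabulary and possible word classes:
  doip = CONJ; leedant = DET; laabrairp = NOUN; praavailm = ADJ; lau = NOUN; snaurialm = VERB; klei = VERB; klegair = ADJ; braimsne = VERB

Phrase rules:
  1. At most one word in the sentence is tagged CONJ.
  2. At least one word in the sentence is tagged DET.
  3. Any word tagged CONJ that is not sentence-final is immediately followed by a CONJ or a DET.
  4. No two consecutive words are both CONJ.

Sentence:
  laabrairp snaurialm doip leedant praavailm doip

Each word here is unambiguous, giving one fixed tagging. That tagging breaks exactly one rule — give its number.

1

Fixed tagging: NOUN VERB CONJ DET ADJ CONJ.
Checking each rule: R1 violated, R2 holds, R3 holds, R4 holds.
Only rule 1 fails.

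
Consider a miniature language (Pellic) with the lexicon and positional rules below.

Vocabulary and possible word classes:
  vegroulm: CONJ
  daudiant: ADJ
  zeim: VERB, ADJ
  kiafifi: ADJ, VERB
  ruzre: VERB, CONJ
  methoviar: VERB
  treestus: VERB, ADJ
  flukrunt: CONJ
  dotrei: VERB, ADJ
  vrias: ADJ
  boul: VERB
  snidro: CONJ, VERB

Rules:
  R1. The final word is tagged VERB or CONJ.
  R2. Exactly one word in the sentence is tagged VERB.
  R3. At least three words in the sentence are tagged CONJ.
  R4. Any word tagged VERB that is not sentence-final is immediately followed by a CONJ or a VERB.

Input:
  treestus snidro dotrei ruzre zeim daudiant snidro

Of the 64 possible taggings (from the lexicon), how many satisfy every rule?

Candidates per position — 1:treestus {VERB,ADJ}; 2:snidro {CONJ,VERB}; 3:dotrei {VERB,ADJ}; 4:ruzre {VERB,CONJ}; 5:zeim {VERB,ADJ}; 6:daudiant {ADJ}; 7:snidro {CONJ,VERB}.
There are 64 candidate sequences in total.
The sequences that satisfy every rule: VERB CONJ ADJ CONJ ADJ ADJ CONJ; ADJ CONJ VERB CONJ ADJ ADJ CONJ.
Count = 2.

2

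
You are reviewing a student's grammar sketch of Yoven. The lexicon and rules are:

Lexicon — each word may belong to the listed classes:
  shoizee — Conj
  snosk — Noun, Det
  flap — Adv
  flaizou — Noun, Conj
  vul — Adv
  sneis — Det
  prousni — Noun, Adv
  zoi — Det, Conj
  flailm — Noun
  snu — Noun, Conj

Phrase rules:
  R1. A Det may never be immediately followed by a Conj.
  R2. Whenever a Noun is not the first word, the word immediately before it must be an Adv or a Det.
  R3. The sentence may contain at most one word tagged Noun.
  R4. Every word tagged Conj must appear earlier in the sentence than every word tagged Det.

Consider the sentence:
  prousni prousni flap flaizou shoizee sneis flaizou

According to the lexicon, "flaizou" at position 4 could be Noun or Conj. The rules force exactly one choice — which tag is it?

Conj

Candidates per position — 1:prousni {Noun,Adv}; 2:prousni {Noun,Adv}; 3:flap {Adv}; 4:flaizou {Noun,Conj}; 5:shoizee {Conj}; 6:sneis {Det}; 7:flaizou {Noun,Conj}.
If word 7 were Conj, no tagging could satisfy rule 1; so word 7 is Noun.
If word 1 were Noun, no tagging could satisfy rule 3; so word 1 is Adv.
If word 2 were Noun, no tagging could satisfy rule 3; so word 2 is Adv.
If word 4 were Noun, no tagging could satisfy rule 3; so word 4 is Conj.
So the tagging must be: Adv Adv Adv Conj Conj Det Noun.
Verifying each rule — rule 1 ok; rule 2 ok; rule 3 ok; rule 4 ok.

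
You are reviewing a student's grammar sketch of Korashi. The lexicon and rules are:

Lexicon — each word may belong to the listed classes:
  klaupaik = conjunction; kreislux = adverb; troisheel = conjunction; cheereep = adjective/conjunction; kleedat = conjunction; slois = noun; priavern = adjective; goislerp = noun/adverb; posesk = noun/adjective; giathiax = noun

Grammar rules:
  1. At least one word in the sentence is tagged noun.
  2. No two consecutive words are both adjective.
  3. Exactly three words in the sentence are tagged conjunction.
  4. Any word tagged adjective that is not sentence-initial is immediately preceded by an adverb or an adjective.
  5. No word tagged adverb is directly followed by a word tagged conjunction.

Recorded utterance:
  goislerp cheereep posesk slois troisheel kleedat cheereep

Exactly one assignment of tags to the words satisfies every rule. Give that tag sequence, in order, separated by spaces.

adverb adjective noun noun conjunction conjunction conjunction

Candidates per position — 1:goislerp {noun,adverb}; 2:cheereep {adjective,conjunction}; 3:posesk {noun,adjective}; 4:slois {noun}; 5:troisheel {conjunction}; 6:kleedat {conjunction}; 7:cheereep {adjective,conjunction}.
If word 7 were adjective, no tagging could satisfy rule 4; so word 7 is conjunction.
If word 2 were conjunction, no tagging could satisfy rule 3; so word 2 is adjective.
If word 3 were adjective, no tagging could satisfy rule 2; so word 3 is noun.
If word 1 were noun, no tagging could satisfy rule 4; so word 1 is adverb.
So the tagging must be: adverb adjective noun noun conjunction conjunction conjunction.
Rule-by-rule: rule 1 satisfied; rule 2 satisfied; rule 3 satisfied; rule 4 satisfied; rule 5 satisfied.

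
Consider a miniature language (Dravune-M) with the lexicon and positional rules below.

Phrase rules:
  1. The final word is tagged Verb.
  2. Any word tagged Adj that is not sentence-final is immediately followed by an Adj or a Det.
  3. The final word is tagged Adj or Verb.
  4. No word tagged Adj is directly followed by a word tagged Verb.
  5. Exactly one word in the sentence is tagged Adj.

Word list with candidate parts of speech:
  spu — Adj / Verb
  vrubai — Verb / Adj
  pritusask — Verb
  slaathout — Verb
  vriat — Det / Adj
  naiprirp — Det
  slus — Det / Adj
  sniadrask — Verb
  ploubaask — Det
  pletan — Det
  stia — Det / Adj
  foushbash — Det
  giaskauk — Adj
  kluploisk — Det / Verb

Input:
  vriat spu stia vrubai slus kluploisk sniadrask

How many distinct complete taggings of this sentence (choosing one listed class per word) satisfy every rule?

Candidates per position — 1:vriat {Det,Adj}; 2:spu {Adj,Verb}; 3:stia {Det,Adj}; 4:vrubai {Verb,Adj}; 5:slus {Det,Adj}; 6:kluploisk {Det,Verb}; 7:sniadrask {Verb}.
There are 64 candidate sequences in total.
The sequences that satisfy every rule: Det Adj Det Verb Det Det Verb; Det Adj Det Verb Det Verb Verb; Det Verb Det Verb Adj Det Verb; Det Verb Det Adj Det Det Verb; Det Verb Det Adj Det Verb Verb.
Count = 5.

5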